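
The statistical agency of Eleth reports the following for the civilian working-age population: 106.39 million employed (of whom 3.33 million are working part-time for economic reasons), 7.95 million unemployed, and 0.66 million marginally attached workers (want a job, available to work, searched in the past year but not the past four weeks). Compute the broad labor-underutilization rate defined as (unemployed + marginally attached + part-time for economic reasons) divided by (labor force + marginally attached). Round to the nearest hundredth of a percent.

Broad underutilization rate ≈ 10.38%.

Labor force = 106.39 + 7.95 = 114.34 million.
Numerator = 7.95 + 0.66 + 3.33 = 11.94 million.
Denominator = 114.34 + 0.66 = 115.00 million.
Broad rate = 11.94 / 115.00 = 10.38%.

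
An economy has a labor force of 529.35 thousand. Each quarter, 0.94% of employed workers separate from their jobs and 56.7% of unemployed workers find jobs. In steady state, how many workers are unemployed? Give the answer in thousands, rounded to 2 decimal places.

Steady-state unemployment rate u* = s/(s+f) = 0.94/(0.94+56.7) = 0.016308.
Unemployed = u* × labor force = 0.016308 × 529.35 ≈ 8.63 thousand.

About 8.63 thousand are unemployed in steady state.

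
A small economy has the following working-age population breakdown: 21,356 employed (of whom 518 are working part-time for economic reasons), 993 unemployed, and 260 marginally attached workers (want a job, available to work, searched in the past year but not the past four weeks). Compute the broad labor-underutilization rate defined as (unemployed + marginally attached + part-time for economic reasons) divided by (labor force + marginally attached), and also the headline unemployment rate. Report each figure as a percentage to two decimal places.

Labor force = 21,356 + 993 = 22,349.
Numerator = 993 + 260 + 518 = 1,771.
Denominator = 22,349 + 260 = 22,609.
Broad rate = 1,771 / 22,609 = 7.83%.
Headline unemployment rate = 993 / 22,349 = 4.44%.

Broad underutilization rate ≈ 7.83%; headline unemployment rate ≈ 4.44%.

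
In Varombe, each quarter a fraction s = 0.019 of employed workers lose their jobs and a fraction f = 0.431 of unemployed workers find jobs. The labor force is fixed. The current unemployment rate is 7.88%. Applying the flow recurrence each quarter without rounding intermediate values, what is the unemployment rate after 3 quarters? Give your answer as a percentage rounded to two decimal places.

Unemployment rate after three quarters ≈ 4.83%.

With a fixed labor force, u_{t+1} = u_t + s·(1−u_t) − f·u_t = u_t·(1−s−f) + s.
Here 1−s−f = 0.550 and s = 0.019.
u_1 = 0.078800 × 0.550 + 0.019 = 0.062340.
u_2 = 0.062340 × 0.550 + 0.019 = 0.053287.
u_3 = 0.053287 × 0.550 + 0.019 = 0.048308.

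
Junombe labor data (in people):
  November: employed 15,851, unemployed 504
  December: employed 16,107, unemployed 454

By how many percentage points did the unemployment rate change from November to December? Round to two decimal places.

November: labor force = 15,851 + 504 = 16,355; u = 504/16,355 = 3.08%.
December: labor force = 16,107 + 454 = 16,561; u = 454/16,561 = 2.74%.
Change = 2.74% − 3.08% = −0.34 pp.

The unemployment rate changed by −0.34 percentage points.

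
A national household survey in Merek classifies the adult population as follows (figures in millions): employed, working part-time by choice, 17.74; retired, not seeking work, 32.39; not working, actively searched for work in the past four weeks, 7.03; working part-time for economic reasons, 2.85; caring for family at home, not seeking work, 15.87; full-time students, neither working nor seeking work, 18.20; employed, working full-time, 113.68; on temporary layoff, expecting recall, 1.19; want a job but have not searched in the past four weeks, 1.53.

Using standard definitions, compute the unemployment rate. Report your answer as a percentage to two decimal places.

Employed = 17.74 + 2.85 + 113.68 = 134.27 million (anyone who worked, including part-time for economic reasons, counts as employed).
Unemployed = 7.03 + 1.19 = 8.22 million (jobless and actively searching, or on temporary layoff).
Labor force = 134.27 + 8.22 = 142.49 million.
Unemployment rate = 8.22 / 142.49 = 5.77%.

Unemployment rate ≈ 5.77%.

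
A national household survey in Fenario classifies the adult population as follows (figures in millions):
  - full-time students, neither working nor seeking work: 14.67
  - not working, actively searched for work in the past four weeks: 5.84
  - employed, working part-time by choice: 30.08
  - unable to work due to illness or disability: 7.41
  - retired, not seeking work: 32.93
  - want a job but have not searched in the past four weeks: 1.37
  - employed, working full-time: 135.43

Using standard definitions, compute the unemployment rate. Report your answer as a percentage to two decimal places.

Employed = 30.08 + 135.43 = 165.51 million.
Unemployed = 5.84 million.
Labor force = 165.51 + 5.84 = 171.35 million.
Unemployment rate = 5.84 / 171.35 = 3.41%.

Unemployment rate ≈ 3.41%.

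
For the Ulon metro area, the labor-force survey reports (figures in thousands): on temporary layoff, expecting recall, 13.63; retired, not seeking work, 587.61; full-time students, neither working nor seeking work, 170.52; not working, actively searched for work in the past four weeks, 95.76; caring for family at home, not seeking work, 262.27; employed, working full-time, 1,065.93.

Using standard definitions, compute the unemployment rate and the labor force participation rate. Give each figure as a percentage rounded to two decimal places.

Employed = 1,065.93 thousand.
Unemployed = 13.63 + 95.76 = 109.39 thousand (jobless and actively searching, or on temporary layoff).
Labor force = 1,065.93 + 109.39 = 1,175.32 thousand.
Not in labor force = 587.61 + 170.52 + 262.27 = 1,020.40 thousand (those not working and not actively searching are outside the labor force).
Civilian working-age population = 1,175.32 + 1,020.40 = 2,195.72 thousand.
Unemployment rate = 109.39 / 1,175.32 = 9.31%.
Labor force participation rate = 1,175.32 / 2,195.72 = 53.53%.

Unemployment rate ≈ 9.31%; labor force participation rate ≈ 53.53%.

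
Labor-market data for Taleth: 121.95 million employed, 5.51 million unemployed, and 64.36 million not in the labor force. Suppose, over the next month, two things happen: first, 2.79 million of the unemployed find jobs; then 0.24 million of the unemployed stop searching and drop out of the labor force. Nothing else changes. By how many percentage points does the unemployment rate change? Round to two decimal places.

Initially, labor force = 121.95 + 5.51 = 127.46 million, so u = 5.51/127.46 = 4.32%.
After the first change, unemployed falls and employed rises by 2.79; labor force unchanged → E = 124.74, U = 2.72, labor force = 127.46 million.
After the second change, unemployed and labor force both fall by 0.24 → E = 124.74, U = 2.48, labor force = 127.22 million.
New unemployment rate = 2.48 / 127.22 = 1.95%.
Change = 1.95% − 4.32% = −2.37 percentage points.

The unemployment rate changes by −2.37 percentage points.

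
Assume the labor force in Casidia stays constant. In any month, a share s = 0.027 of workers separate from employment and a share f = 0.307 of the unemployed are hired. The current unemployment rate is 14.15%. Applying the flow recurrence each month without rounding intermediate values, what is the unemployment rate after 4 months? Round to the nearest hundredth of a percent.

With a fixed labor force, u_{t+1} = u_t + s·(1−u_t) − f·u_t = u_t·(1−s−f) + s.
Here 1−s−f = 0.666 and s = 0.027.
u_1 = 0.141500 × 0.666 + 0.027 = 0.121239.
u_2 = 0.121239 × 0.666 + 0.027 = 0.107745.
u_3 = 0.107745 × 0.666 + 0.027 = 0.098758.
u_4 = 0.098758 × 0.666 + 0.027 = 0.092773.

Unemployment rate after four months ≈ 9.28%.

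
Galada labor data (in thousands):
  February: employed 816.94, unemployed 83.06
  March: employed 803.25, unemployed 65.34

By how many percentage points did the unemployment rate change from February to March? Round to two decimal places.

The unemployment rate changed by −1.71 percentage points.

February: labor force = 816.94 + 83.06 = 900.00; u = 83.06/900.00 = 9.23%.
March: labor force = 803.25 + 65.34 = 868.59; u = 65.34/868.59 = 7.52%.
Change = 7.52% − 9.23% = −1.71 pp.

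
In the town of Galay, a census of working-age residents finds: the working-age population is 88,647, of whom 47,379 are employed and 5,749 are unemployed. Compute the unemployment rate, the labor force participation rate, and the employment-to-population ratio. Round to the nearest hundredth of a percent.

Labor force = employed + unemployed = 47,379 + 5,749 = 53,128.
Unemployment rate = 5,749 / 53,128 = 10.82%.
Labor force participation rate = 53,128 / 88,647 = 59.93%.
Employment-population ratio = 47,379 / 88,647 = 53.45%.

Unemployment rate ≈ 10.82%; labor force participation rate ≈ 59.93%; employment-population ratio ≈ 53.45%.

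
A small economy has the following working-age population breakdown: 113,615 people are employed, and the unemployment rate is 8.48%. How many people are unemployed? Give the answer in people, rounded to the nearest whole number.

Let U be the number unemployed. The labor force is E + U, and U/(E+U) = 0.0848.
So U = 0.0848 × 113,615 / (1 − 0.0848) = 9634.55 / 0.9152 ≈ 10,527.

About 10,527 are unemployed.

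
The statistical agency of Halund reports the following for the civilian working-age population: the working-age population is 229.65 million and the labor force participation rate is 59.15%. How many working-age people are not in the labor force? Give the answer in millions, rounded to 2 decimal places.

About 93.81 million are not in the labor force.

Share not in the labor force = 1 − 0.5915 = 0.4085.
Not in labor force = 0.4085 × 229.65 ≈ 93.81 million.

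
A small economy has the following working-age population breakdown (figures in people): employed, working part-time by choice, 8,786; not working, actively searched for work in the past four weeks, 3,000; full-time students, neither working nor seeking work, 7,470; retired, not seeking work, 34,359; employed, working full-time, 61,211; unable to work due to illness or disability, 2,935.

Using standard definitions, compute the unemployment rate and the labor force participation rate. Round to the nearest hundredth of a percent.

Unemployment rate ≈ 4.11%; labor force participation rate ≈ 61.99%.

Employed = 8,786 + 61,211 = 69,997.
Unemployed = 3,000.
Labor force = 69,997 + 3,000 = 72,997.
Not in labor force = 7,470 + 34,359 + 2,935 = 44,764 (those not working and not actively searching are outside the labor force).
Civilian working-age population = 72,997 + 44,764 = 117,761.
Unemployment rate = 3,000 / 72,997 = 4.11%.
Labor force participation rate = 72,997 / 117,761 = 61.99%.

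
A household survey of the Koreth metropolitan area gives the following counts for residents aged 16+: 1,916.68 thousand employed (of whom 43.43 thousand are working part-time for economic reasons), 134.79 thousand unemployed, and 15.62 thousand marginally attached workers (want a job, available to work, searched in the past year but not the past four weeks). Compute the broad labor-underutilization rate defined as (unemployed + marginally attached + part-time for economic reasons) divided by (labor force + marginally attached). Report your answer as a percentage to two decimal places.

Labor force = 1,916.68 + 134.79 = 2,051.47 thousand.
Numerator = 134.79 + 15.62 + 43.43 = 193.84 thousand.
Denominator = 2,051.47 + 15.62 = 2,067.09 thousand.
Broad rate = 193.84 / 2,067.09 = 9.38%.

Broad underutilization rate ≈ 9.38%.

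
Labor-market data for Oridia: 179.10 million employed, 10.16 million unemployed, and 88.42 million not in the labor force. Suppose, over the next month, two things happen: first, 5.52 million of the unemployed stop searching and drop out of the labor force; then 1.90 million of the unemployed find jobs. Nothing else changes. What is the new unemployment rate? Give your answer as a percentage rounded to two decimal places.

Initially, labor force = 179.10 + 10.16 = 189.26 million, so u = 10.16/189.26 = 5.37%.
After the first change, unemployed and labor force both fall by 5.52 → E = 179.10, U = 4.64, labor force = 183.74 million.
After the second change, unemployed falls and employed rises by 1.90; labor force unchanged → E = 181.00, U = 2.74, labor force = 183.74 million.
New unemployment rate = 2.74 / 183.74 = 1.49%.

New unemployment rate ≈ 1.49%.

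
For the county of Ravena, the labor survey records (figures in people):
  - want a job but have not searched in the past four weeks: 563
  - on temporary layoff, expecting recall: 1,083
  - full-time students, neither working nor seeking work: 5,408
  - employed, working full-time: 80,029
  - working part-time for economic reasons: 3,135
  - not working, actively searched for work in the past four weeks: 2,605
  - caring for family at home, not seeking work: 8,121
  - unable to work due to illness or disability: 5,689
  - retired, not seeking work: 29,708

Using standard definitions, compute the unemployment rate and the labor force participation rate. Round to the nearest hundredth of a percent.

Unemployment rate ≈ 4.25%; labor force participation rate ≈ 63.70%.

Employed = 80,029 + 3,135 = 83,164 (anyone who worked, including part-time for economic reasons, counts as employed).
Unemployed = 1,083 + 2,605 = 3,688 (jobless and actively searching, or on temporary layoff).
Labor force = 83,164 + 3,688 = 86,852.
Not in labor force = 563 + 5,408 + 8,121 + 5,689 + 29,708 = 49,489 (those not working and not actively searching are outside the labor force — including those who want a job but have given up searching).
Civilian working-age population = 86,852 + 49,489 = 136,341.
Unemployment rate = 3,688 / 86,852 = 4.25%.
Labor force participation rate = 86,852 / 136,341 = 63.70%.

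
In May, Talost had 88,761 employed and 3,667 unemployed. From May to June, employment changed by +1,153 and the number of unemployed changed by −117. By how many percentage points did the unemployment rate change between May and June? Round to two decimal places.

May: labor force = 88,761 + 3,667 = 92,428; u = 3,667/92,428 = 3.97%.
June: labor force = 89,914 + 3,550 = 93,464; u = 3,550/93,464 = 3.80%.
Change = 3.80% − 3.97% = −0.17 pp.

The unemployment rate changed by −0.17 percentage points.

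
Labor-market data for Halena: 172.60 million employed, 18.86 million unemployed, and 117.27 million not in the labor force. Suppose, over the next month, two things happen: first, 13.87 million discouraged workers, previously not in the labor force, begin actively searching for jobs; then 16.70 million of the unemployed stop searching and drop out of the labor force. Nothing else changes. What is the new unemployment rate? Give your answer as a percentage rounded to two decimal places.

New unemployment rate ≈ 8.50%.

Initially, labor force = 172.60 + 18.86 = 191.46 million, so u = 18.86/191.46 = 9.85%.
After the first change, unemployed and labor force both rise by 13.87 → E = 172.60, U = 32.73, labor force = 205.33 million.
After the second change, unemployed and labor force both fall by 16.70 → E = 172.60, U = 16.03, labor force = 188.63 million.
New unemployment rate = 16.03 / 188.63 = 8.50%.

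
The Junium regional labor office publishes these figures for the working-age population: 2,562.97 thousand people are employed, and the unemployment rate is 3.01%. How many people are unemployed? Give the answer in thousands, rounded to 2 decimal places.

Let U be the number unemployed. The labor force is E + U, and U/(E+U) = 0.0301.
So U = 0.0301 × 2,562.97 / (1 − 0.0301) = 77.1454 / 0.9699 ≈ 79.54 thousand.

About 79.54 thousand are unemployed.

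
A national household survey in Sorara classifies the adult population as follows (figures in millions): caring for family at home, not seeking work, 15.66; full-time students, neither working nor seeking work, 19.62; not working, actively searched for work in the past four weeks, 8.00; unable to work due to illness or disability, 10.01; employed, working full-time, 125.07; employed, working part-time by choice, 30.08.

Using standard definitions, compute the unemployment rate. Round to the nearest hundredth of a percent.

Employed = 125.07 + 30.08 = 155.15 million.
Unemployed = 8.00 million.
Labor force = 155.15 + 8.00 = 163.15 million.
Unemployment rate = 8.00 / 163.15 = 4.90%.

Unemployment rate ≈ 4.90%.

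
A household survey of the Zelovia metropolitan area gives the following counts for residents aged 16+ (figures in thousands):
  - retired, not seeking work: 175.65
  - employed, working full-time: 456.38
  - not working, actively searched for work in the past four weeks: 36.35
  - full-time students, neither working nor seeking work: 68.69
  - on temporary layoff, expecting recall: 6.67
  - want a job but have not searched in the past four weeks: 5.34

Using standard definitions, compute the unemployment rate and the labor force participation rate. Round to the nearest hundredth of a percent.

Employed = 456.38 thousand.
Unemployed = 36.35 + 6.67 = 43.02 thousand (jobless and actively searching, or on temporary layoff).
Labor force = 456.38 + 43.02 = 499.40 thousand.
Not in labor force = 175.65 + 68.69 + 5.34 = 249.68 thousand (those not working and not actively searching are outside the labor force — including those who want a job but have given up searching).
Civilian working-age population = 499.40 + 249.68 = 749.08 thousand.
Unemployment rate = 43.02 / 499.40 = 8.61%.
Labor force participation rate = 499.40 / 749.08 = 66.67%.

Unemployment rate ≈ 8.61%; labor force participation rate ≈ 66.67%.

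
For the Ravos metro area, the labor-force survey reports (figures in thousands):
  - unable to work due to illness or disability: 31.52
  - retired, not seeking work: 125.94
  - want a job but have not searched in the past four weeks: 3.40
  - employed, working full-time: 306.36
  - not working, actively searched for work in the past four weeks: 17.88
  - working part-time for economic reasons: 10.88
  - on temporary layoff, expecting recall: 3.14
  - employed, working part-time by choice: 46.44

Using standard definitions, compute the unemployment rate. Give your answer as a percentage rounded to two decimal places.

Employed = 306.36 + 10.88 + 46.44 = 363.68 thousand (anyone who worked, including part-time for economic reasons, counts as employed).
Unemployed = 17.88 + 3.14 = 21.02 thousand (jobless and actively searching, or on temporary layoff).
Labor force = 363.68 + 21.02 = 384.70 thousand.
Unemployment rate = 21.02 / 384.70 = 5.46%.

Unemployment rate ≈ 5.46%.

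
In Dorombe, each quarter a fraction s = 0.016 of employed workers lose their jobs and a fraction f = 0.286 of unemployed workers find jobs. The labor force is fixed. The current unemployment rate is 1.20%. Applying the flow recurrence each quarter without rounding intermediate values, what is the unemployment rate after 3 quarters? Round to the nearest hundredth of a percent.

With a fixed labor force, u_{t+1} = u_t + s·(1−u_t) − f·u_t = u_t·(1−s−f) + s.
Here 1−s−f = 0.698 and s = 0.016.
u_1 = 0.012000 × 0.698 + 0.016 = 0.024376.
u_2 = 0.024376 × 0.698 + 0.016 = 0.033014.
u_3 = 0.033014 × 0.698 + 0.016 = 0.039044.

Unemployment rate after three quarters ≈ 3.90%.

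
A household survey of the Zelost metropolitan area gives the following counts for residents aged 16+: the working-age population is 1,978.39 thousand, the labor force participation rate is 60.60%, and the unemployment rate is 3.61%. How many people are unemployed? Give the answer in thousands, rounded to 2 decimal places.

About 43.28 thousand are unemployed.

Labor force = 0.6060 × 1,978.39 = 1,198.90 thousand.
Unemployed = 0.0361 × 1,198.90 ≈ 43.28 thousand.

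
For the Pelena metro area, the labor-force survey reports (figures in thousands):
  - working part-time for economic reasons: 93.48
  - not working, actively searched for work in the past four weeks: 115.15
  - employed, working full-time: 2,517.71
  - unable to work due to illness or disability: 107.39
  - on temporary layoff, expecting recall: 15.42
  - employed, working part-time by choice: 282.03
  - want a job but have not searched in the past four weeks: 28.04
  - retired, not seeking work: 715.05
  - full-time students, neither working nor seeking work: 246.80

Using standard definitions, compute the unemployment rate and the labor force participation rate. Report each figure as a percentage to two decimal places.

Unemployment rate ≈ 4.32%; labor force participation rate ≈ 73.37%.

Employed = 93.48 + 2,517.71 + 282.03 = 2,893.22 thousand (anyone who worked, including part-time for economic reasons, counts as employed).
Unemployed = 115.15 + 15.42 = 130.57 thousand (jobless and actively searching, or on temporary layoff).
Labor force = 2,893.22 + 130.57 = 3,023.79 thousand.
Not in labor force = 107.39 + 28.04 + 715.05 + 246.80 = 1,097.28 thousand (those not working and not actively searching are outside the labor force — including those who want a job but have given up searching).
Civilian working-age population = 3,023.79 + 1,097.28 = 4,121.07 thousand.
Unemployment rate = 130.57 / 3,023.79 = 4.32%.
Labor force participation rate = 3,023.79 / 4,121.07 = 73.37%.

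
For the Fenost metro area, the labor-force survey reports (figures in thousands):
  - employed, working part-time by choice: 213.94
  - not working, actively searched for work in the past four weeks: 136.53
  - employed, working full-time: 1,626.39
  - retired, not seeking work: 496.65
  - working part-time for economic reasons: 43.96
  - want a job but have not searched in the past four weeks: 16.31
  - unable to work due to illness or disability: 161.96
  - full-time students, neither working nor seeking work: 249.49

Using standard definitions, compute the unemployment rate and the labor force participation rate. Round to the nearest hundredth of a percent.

Unemployment rate ≈ 6.76%; labor force participation rate ≈ 68.61%.

Employed = 213.94 + 1,626.39 + 43.96 = 1,884.29 thousand (anyone who worked, including part-time for economic reasons, counts as employed).
Unemployed = 136.53 thousand.
Labor force = 1,884.29 + 136.53 = 2,020.82 thousand.
Not in labor force = 496.65 + 16.31 + 161.96 + 249.49 = 924.41 thousand (those not working and not actively searching are outside the labor force — including those who want a job but have given up searching).
Civilian working-age population = 2,020.82 + 924.41 = 2,945.23 thousand.
Unemployment rate = 136.53 / 2,020.82 = 6.76%.
Labor force participation rate = 2,020.82 / 2,945.23 = 68.61%.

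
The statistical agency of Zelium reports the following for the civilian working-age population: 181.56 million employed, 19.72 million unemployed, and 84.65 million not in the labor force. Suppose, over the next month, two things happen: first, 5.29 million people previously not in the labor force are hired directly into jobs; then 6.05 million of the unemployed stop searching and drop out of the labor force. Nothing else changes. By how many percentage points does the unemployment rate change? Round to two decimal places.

Initially, labor force = 181.56 + 19.72 = 201.28 million, so u = 19.72/201.28 = 9.80%.
After the first change, employed and labor force both rise by 5.29; unemployed unchanged → E = 186.85, U = 19.72, labor force = 206.57 million.
After the second change, unemployed and labor force both fall by 6.05 → E = 186.85, U = 13.67, labor force = 200.52 million.
New unemployment rate = 13.67 / 200.52 = 6.82%.
Change = 6.82% − 9.80% = −2.98 percentage points.

The unemployment rate changes by −2.98 percentage points.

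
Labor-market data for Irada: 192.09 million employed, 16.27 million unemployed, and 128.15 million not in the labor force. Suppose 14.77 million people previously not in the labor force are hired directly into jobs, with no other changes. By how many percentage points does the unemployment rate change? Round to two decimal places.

The unemployment rate changes by −0.52 percentage points.

Initially, labor force = 192.09 + 16.27 = 208.36 million, so u = 16.27/208.36 = 7.81%.
After the change, employed and labor force both rise by 14.77; unemployed unchanged → E = 206.86, U = 16.27, labor force = 223.13 million.
New unemployment rate = 16.27 / 223.13 = 7.29%.
Change = 7.29% − 7.81% = −0.52 percentage points.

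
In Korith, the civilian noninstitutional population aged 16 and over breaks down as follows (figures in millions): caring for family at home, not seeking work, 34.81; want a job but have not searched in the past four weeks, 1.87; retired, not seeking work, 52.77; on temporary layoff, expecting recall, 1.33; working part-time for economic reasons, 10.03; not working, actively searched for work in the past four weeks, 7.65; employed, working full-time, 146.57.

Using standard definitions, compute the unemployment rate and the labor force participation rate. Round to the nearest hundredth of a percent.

Employed = 10.03 + 146.57 = 156.60 million (anyone who worked, including part-time for economic reasons, counts as employed).
Unemployed = 1.33 + 7.65 = 8.98 million (jobless and actively searching, or on temporary layoff).
Labor force = 156.60 + 8.98 = 165.58 million.
Not in labor force = 34.81 + 1.87 + 52.77 = 89.45 million (those not working and not actively searching are outside the labor force — including those who want a job but have given up searching).
Civilian working-age population = 165.58 + 89.45 = 255.03 million.
Unemployment rate = 8.98 / 165.58 = 5.42%.
Labor force participation rate = 165.58 / 255.03 = 64.93%.

Unemployment rate ≈ 5.42%; labor force participation rate ≈ 64.93%.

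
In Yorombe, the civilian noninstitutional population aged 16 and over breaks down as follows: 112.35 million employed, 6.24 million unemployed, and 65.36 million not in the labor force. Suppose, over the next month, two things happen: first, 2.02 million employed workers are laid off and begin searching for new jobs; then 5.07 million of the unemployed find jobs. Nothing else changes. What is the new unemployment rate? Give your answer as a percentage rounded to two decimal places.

New unemployment rate ≈ 2.69%.

Initially, labor force = 112.35 + 6.24 = 118.59 million, so u = 6.24/118.59 = 5.26%.
After the first change, employed falls and unemployed rises by 2.02; labor force unchanged → E = 110.33, U = 8.26, labor force = 118.59 million.
After the second change, unemployed falls and employed rises by 5.07; labor force unchanged → E = 115.40, U = 3.19, labor force = 118.59 million.
New unemployment rate = 3.19 / 118.59 = 2.69%.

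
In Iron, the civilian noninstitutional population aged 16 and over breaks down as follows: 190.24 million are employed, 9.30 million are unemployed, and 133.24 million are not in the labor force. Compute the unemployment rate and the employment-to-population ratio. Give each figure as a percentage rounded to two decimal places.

Unemployment rate ≈ 4.66%; employment-population ratio ≈ 57.17%.

Labor force = employed + unemployed = 190.24 + 9.30 = 199.54 million.
Working-age population = 199.54 + 133.24 = 332.78 million.
Unemployment rate = 9.30 / 199.54 = 4.66%.
Employment-population ratio = 190.24 / 332.78 = 57.17%.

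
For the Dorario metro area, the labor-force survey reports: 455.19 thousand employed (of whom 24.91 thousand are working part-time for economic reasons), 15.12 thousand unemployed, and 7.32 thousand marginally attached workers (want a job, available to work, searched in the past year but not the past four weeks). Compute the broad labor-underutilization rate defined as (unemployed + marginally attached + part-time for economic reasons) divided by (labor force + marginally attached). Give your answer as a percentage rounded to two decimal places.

Labor force = 455.19 + 15.12 = 470.31 thousand.
Numerator = 15.12 + 7.32 + 24.91 = 47.35 thousand.
Denominator = 470.31 + 7.32 = 477.63 thousand.
Broad rate = 47.35 / 477.63 = 9.91%.

Broad underutilization rate ≈ 9.91%.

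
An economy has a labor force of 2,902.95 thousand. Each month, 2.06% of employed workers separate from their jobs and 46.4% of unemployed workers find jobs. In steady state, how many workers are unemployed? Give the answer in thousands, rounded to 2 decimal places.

Steady-state unemployment rate u* = s/(s+f) = 2.06/(2.06+46.4) = 0.042509.
Unemployed = u* × labor force = 0.042509 × 2,902.95 ≈ 123.40 thousand.

About 123.40 thousand are unemployed in steady state.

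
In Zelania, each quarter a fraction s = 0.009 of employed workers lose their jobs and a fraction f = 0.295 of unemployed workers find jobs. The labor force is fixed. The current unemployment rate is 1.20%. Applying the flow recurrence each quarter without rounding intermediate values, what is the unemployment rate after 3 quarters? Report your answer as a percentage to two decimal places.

Unemployment rate after three quarters ≈ 2.37%.

With a fixed labor force, u_{t+1} = u_t + s·(1−u_t) − f·u_t = u_t·(1−s−f) + s.
Here 1−s−f = 0.696 and s = 0.009.
u_1 = 0.012000 × 0.696 + 0.009 = 0.017352.
u_2 = 0.017352 × 0.696 + 0.009 = 0.021077.
u_3 = 0.021077 × 0.696 + 0.009 = 0.023670.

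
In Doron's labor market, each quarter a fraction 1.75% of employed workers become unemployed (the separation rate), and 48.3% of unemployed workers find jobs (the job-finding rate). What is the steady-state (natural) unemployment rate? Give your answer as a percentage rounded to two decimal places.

At steady state the flows balance: s·E = f·U, so U/(E+U) = s/(s+f).
u* = 1.75 / (1.75 + 48.3) = 1.75 / 50.05 = 3.50%.

Steady-state unemployment rate ≈ 3.50%.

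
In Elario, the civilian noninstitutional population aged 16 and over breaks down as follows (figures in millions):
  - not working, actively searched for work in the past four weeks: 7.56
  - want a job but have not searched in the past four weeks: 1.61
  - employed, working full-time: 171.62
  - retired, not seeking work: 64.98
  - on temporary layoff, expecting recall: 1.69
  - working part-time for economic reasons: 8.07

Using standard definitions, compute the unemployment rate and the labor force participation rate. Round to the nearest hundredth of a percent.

Employed = 171.62 + 8.07 = 179.69 million (anyone who worked, including part-time for economic reasons, counts as employed).
Unemployed = 7.56 + 1.69 = 9.25 million (jobless and actively searching, or on temporary layoff).
Labor force = 179.69 + 9.25 = 188.94 million.
Not in labor force = 1.61 + 64.98 = 66.59 million (those not working and not actively searching are outside the labor force — including those who want a job but have given up searching).
Civilian working-age population = 188.94 + 66.59 = 255.53 million.
Unemployment rate = 9.25 / 188.94 = 4.90%.
Labor force participation rate = 188.94 / 255.53 = 73.94%.

Unemployment rate ≈ 4.90%; labor force participation rate ≈ 73.94%.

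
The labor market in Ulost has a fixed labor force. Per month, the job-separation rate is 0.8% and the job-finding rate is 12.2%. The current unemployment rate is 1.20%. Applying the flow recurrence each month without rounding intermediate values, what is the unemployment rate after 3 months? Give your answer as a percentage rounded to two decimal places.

With a fixed labor force, u_{t+1} = u_t + s·(1−u_t) − f·u_t = u_t·(1−s−f) + s.
Here 1−s−f = 0.870 and s = 0.008.
u_1 = 0.012000 × 0.870 + 0.008 = 0.018440.
u_2 = 0.018440 × 0.870 + 0.008 = 0.024043.
u_3 = 0.024043 × 0.870 + 0.008 = 0.028917.

Unemployment rate after three months ≈ 2.89%.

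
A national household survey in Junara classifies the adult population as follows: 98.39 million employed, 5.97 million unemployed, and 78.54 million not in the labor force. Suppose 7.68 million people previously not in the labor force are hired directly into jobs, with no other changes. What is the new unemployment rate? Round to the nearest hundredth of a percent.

New unemployment rate ≈ 5.33%.

Initially, labor force = 98.39 + 5.97 = 104.36 million, so u = 5.97/104.36 = 5.72%.
After the change, employed and labor force both rise by 7.68; unemployed unchanged → E = 106.07, U = 5.97, labor force = 112.04 million.
New unemployment rate = 5.97 / 112.04 = 5.33%.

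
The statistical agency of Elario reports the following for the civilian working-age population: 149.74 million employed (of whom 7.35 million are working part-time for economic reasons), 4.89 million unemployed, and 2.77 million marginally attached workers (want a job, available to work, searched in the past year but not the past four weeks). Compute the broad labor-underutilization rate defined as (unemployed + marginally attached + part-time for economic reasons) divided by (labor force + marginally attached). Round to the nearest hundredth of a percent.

Labor force = 149.74 + 4.89 = 154.63 million.
Numerator = 4.89 + 2.77 + 7.35 = 15.01 million.
Denominator = 154.63 + 2.77 = 157.40 million.
Broad rate = 15.01 / 157.40 = 9.54%.

Broad underutilization rate ≈ 9.54%.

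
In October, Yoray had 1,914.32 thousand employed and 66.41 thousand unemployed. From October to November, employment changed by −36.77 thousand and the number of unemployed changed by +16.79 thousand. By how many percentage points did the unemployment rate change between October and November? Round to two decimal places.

October: labor force = 1,914.32 + 66.41 = 1,980.73; u = 66.41/1,980.73 = 3.35%.
November: labor force = 1,877.55 + 83.20 = 1,960.75; u = 83.20/1,960.75 = 4.24%.
Change = 4.24% − 3.35% = +0.89 pp.

The unemployment rate changed by +0.89 percentage points.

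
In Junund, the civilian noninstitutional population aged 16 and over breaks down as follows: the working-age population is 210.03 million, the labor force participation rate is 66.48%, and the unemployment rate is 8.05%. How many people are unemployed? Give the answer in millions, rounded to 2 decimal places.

About 11.24 million are unemployed.

Labor force = 0.6648 × 210.03 = 139.63 million.
Unemployed = 0.0805 × 139.63 ≈ 11.24 million.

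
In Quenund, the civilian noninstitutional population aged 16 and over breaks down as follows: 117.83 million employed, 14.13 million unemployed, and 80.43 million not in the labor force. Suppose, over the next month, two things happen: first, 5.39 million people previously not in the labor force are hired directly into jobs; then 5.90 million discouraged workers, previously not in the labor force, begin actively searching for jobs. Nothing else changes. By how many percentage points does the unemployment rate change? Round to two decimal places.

The unemployment rate changes by +3.27 percentage points.

Initially, labor force = 117.83 + 14.13 = 131.96 million, so u = 14.13/131.96 = 10.71%.
After the first change, employed and labor force both rise by 5.39; unemployed unchanged → E = 123.22, U = 14.13, labor force = 137.35 million.
After the second change, unemployed and labor force both rise by 5.90 → E = 123.22, U = 20.03, labor force = 143.25 million.
New unemployment rate = 20.03 / 143.25 = 13.98%.
Change = 13.98% − 10.71% = +3.27 percentage points.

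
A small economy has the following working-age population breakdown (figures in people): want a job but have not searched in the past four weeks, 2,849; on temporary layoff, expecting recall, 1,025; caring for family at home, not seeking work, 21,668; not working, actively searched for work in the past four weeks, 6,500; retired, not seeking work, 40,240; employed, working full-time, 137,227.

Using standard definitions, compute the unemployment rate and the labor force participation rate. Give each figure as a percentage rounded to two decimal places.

Unemployment rate ≈ 5.20%; labor force participation rate ≈ 69.09%.

Employed = 137,227.
Unemployed = 1,025 + 6,500 = 7,525 (jobless and actively searching, or on temporary layoff).
Labor force = 137,227 + 7,525 = 144,752.
Not in labor force = 2,849 + 21,668 + 40,240 = 64,757 (those not working and not actively searching are outside the labor force — including those who want a job but have given up searching).
Civilian working-age population = 144,752 + 64,757 = 209,509.
Unemployment rate = 7,525 / 144,752 = 5.20%.
Labor force participation rate = 144,752 / 209,509 = 69.09%.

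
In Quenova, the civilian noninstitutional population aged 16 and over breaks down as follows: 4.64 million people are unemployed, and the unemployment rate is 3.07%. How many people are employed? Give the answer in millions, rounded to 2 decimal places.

Labor force = U / u = 4.64 / 0.0307 ≈ 151.14 million.
Employed = labor force − unemployed = 151.14 − 4.64 = 146.50 million.

About 146.50 million are employed.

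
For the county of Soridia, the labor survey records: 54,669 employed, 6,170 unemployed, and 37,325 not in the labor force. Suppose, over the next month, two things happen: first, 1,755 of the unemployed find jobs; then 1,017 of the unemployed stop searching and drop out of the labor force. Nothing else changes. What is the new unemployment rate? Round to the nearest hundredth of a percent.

Initially, labor force = 54,669 + 6,170 = 60,839, so u = 6,170/60,839 = 10.14%.
After the first change, unemployed falls and employed rises by 1,755; labor force unchanged → E = 56,424, U = 4,415, labor force = 60,839.
After the second change, unemployed and labor force both fall by 1,017 → E = 56,424, U = 3,398, labor force = 59,822.
New unemployment rate = 3,398 / 59,822 = 5.68%.

New unemployment rate ≈ 5.68%.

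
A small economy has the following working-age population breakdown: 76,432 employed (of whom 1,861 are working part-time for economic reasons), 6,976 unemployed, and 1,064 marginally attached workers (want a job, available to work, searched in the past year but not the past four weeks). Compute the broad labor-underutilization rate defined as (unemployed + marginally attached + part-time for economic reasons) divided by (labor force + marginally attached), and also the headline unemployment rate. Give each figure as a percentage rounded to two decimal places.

Broad underutilization rate ≈ 11.72%; headline unemployment rate ≈ 8.36%.

Labor force = 76,432 + 6,976 = 83,408.
Numerator = 6,976 + 1,064 + 1,861 = 9,901.
Denominator = 83,408 + 1,064 = 84,472.
Broad rate = 9,901 / 84,472 = 11.72%.
Headline unemployment rate = 6,976 / 83,408 = 8.36%.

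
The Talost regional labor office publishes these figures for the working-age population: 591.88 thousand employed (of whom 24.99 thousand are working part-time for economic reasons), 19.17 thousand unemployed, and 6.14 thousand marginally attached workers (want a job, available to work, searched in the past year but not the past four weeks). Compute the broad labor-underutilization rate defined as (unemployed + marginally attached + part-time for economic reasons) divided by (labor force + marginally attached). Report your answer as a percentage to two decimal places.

Labor force = 591.88 + 19.17 = 611.05 thousand.
Numerator = 19.17 + 6.14 + 24.99 = 50.30 thousand.
Denominator = 611.05 + 6.14 = 617.19 thousand.
Broad rate = 50.30 / 617.19 = 8.15%.

Broad underutilization rate ≈ 8.15%.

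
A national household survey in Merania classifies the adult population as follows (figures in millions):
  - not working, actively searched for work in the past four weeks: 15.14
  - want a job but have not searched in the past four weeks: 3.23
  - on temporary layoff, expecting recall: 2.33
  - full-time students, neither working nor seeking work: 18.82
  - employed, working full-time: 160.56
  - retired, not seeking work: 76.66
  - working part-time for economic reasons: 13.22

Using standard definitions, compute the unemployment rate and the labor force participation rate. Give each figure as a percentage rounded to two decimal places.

Unemployment rate ≈ 9.13%; labor force participation rate ≈ 65.96%.

Employed = 160.56 + 13.22 = 173.78 million (anyone who worked, including part-time for economic reasons, counts as employed).
Unemployed = 15.14 + 2.33 = 17.47 million (jobless and actively searching, or on temporary layoff).
Labor force = 173.78 + 17.47 = 191.25 million.
Not in labor force = 3.23 + 18.82 + 76.66 = 98.71 million (those not working and not actively searching are outside the labor force — including those who want a job but have given up searching).
Civilian working-age population = 191.25 + 98.71 = 289.96 million.
Unemployment rate = 17.47 / 191.25 = 9.13%.
Labor force participation rate = 191.25 / 289.96 = 65.96%.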